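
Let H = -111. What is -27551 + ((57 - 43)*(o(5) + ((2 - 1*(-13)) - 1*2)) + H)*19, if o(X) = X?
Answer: -24872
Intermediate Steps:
-27551 + ((57 - 43)*(o(5) + ((2 - 1*(-13)) - 1*2)) + H)*19 = -27551 + ((57 - 43)*(5 + ((2 - 1*(-13)) - 1*2)) - 111)*19 = -27551 + (14*(5 + ((2 + 13) - 2)) - 111)*19 = -27551 + (14*(5 + (15 - 2)) - 111)*19 = -27551 + (14*(5 + 13) - 111)*19 = -27551 + (14*18 - 111)*19 = -27551 + (252 - 111)*19 = -27551 + 141*19 = -27551 + 2679 = -24872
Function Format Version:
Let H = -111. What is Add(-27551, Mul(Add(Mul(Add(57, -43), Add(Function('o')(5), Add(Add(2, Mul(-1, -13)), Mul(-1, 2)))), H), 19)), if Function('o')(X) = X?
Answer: -24872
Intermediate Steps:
Add(-27551, Mul(Add(Mul(Add(57, -43), Add(Function('o')(5), Add(Add(2, Mul(-1, -13)), Mul(-1, 2)))), H), 19)) = Add(-27551, Mul(Add(Mul(Add(57, -43), Add(5, Add(Add(2, Mul(-1, -13)), Mul(-1, 2)))), -111), 19)) = Add(-27551, Mul(Add(Mul(14, Add(5, Add(Add(2, 13), -2))), -111), 19)) = Add(-27551, Mul(Add(Mul(14, Add(5, Add(15, -2))), -111), 19)) = Add(-27551, Mul(Add(Mul(14, Add(5, 13)), -111), 19)) = Add(-27551, Mul(Add(Mul(14, 18), -111), 19)) = Add(-27551, Mul(Add(252, -111), 19)) = Add(-27551, Mul(141, 19)) = Add(-27551, 2679) = -24872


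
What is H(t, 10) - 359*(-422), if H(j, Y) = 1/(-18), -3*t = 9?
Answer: 2726963/18 ≈ 1.5150e+5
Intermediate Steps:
t = -3 (t = -⅓*9 = -3)
H(j, Y) = -1/18
H(t, 10) - 359*(-422) = -1/18 - 359*(-422) = -1/18 + 151498 = 2726963/18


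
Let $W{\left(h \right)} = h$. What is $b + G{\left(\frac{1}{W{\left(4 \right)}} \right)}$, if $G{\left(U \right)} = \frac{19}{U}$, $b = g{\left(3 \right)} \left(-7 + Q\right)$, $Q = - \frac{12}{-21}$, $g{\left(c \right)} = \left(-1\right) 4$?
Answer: $\frac{712}{7} \approx 101.71$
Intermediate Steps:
$g{\left(c \right)} = -4$
$Q = \frac{4}{7}$ ($Q = \left(-12\right) \left(- \frac{1}{21}\right) = \frac{4}{7} \approx 0.57143$)
$b = \frac{180}{7}$ ($b = - 4 \left(-7 + \frac{4}{7}\right) = \left(-4\right) \left(- \frac{45}{7}\right) = \frac{180}{7} \approx 25.714$)
$b + G{\left(\frac{1}{W{\left(4 \right)}} \right)} = \frac{180}{7} + \frac{19}{\frac{1}{4}} = \frac{180}{7} + 19 \frac{1}{\frac{1}{4}} = \frac{180}{7} + 19 \cdot 4 = \frac{180}{7} + 76 = \frac{712}{7}$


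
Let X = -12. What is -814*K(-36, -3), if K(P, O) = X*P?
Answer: -351648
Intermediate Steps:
K(P, O) = -12*P
-814*K(-36, -3) = -(-9768)*(-36) = -814*432 = -351648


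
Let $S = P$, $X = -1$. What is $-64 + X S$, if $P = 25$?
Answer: $-89$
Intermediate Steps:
$S = 25$
$-64 + X S = -64 - 25 = -89$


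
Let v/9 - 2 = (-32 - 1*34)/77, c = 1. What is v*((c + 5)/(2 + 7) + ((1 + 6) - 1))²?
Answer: 3200/7 ≈ 457.14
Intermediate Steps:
v = 72/7 (v = 18 + 9*((-32 - 1*34)/77) = 18 + 9*((-32 - 34)*(1/77)) = 18 + 9*(-66*1/77) = 18 + 9*(-6/7) = 18 - 54/7 = 72/7 ≈ 10.286)
v*((c + 5)/(2 + 7) + ((1 + 6) - 1))² = 72*((1 + 5)/(2 + 7) + ((1 + 6) - 1))²/7 = 72*(6/9 + (7 - 1))²/7 = 72*(6*(⅑) + 6)²/7 = 72*(⅔ + 6)²/7 = 72*(20/3)²/7 = (72/7)*(400/9) = 3200/7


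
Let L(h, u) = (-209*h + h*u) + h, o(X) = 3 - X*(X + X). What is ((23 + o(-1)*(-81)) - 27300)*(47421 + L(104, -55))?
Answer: -549047702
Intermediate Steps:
o(X) = 3 - 2*X² (o(X) = 3 - X*2*X = 3 - 2*X²)
L(h, u) = -208*h + h*u
((23 + o(-1)*(-81)) - 27300)*(47421 + L(104, -55)) = ((23 + (3 - 2*(-1)²)*(-81)) - 27300)*(47421 + 104*(-208 - 55)) = ((23 + (3 - 2*1)*(-81)) - 27300)*(47421 + 104*(-263)) = ((23 + (3 - 2)*(-81)) - 27300)*(47421 - 27352) = ((23 + 1*(-81)) - 27300)*20069 = ((23 - 81) - 27300)*20069 = (-58 - 27300)*20069 = -27358*20069 = -549047702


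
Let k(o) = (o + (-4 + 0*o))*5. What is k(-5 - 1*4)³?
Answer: -274625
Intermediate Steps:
k(o) = -20 + 5*o (k(o) = (o + (-4 + 0))*5 = (o - 4)*5 = (-4 + o)*5 = -20 + 5*o)
k(-5 - 1*4)³ = (-20 + 5*(-5 - 1*4))³ = (-20 + 5*(-5 - 4))³ = (-20 + 5*(-9))³ = (-20 - 45)³ = (-65)³ = -274625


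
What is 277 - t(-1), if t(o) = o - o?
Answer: 277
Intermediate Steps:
t(o) = 0
277 - t(-1) = 277 - 1*0 = 277 + 0 = 277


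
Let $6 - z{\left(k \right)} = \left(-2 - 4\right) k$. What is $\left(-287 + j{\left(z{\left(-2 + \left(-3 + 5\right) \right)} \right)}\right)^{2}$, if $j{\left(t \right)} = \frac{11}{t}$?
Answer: $\frac{2927521}{36} \approx 81320.0$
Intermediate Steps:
$z{\left(k \right)} = 6 + 6 k$ ($z{\left(k \right)} = 6 - \left(-2 - 4\right) k = 6 - - 6 k = 6 + 6 k$)
$\left(-287 + j{\left(z{\left(-2 + \left(-3 + 5\right) \right)} \right)}\right)^{2} = \left(-287 + \frac{11}{6 + 6 \left(-2 + \left(-3 + 5\right)\right)}\right)^{2} = \left(-287 + \frac{11}{6 + 6 \left(-2 + 2\right)}\right)^{2} = \left(-287 + \frac{11}{6 + 6 \cdot 0}\right)^{2} = \left(-287 + \frac{11}{6 + 0}\right)^{2} = \left(-287 + \frac{11}{6}\right)^{2} = \left(- \frac{1711}{6}\right)^{2} = \frac{2927521}{36}$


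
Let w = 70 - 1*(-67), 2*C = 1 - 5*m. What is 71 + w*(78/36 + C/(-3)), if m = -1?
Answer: 1385/6 ≈ 230.83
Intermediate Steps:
C = 3 (C = (1 - 5*(-1))/2 = (1 + 5)/2 = (1/2)*6 = 3)
w = 137 (w = 70 + 67 = 137)
71 + w*(78/36 + C/(-3)) = 71 + 137*(78/36 + 3/(-3)) = 71 + 137*(78*(1/36) + 3*(-1/3)) = 71 + 137*(13/6 - 1) = 71 + 137*(7/6) = 71 + 959/6 = 1385/6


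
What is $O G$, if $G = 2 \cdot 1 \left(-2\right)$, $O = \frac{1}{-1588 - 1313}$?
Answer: $\frac{4}{2901} \approx 0.0013788$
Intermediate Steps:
$O = - \frac{1}{2901}$ ($O = \frac{1}{-2901} = - \frac{1}{2901} \approx -0.00034471$)
$G = -4$ ($G = 2 \left(-2\right) = -4$)
$O G = \left(- \frac{1}{2901}\right) \left(-4\right) = \frac{4}{2901}$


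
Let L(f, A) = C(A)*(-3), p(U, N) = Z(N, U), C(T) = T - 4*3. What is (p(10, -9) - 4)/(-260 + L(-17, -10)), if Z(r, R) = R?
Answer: -3/97 ≈ -0.030928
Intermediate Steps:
C(T) = -12 + T (C(T) = T - 12 = -12 + T)
p(U, N) = U
L(f, A) = 36 - 3*A (L(f, A) = (-12 + A)*(-3) = 36 - 3*A)
(p(10, -9) - 4)/(-260 + L(-17, -10)) = (10 - 4)/(-260 + (36 - 3*(-10))) = 6/(-260 + (36 + 30)) = 6/(-260 + 66) = 6/(-194) = 6*(-1/194) = -3/97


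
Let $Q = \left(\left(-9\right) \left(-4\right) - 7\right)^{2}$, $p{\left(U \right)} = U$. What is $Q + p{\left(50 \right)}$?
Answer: $891$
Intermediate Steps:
$Q = 841$ ($Q = \left(36 - 7\right)^{2} = 29^{2} = 841$)
$Q + p{\left(50 \right)} = 841 + 50 = 891$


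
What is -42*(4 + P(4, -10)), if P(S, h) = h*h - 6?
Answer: -4116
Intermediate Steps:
P(S, h) = -6 + h**2 (P(S, h) = h**2 - 6 = -6 + h**2)
-42*(4 + P(4, -10)) = -42*(4 + (-6 + (-10)**2)) = -42*(4 + (-6 + 100)) = -42*(4 + 94) = -42*98 = -4116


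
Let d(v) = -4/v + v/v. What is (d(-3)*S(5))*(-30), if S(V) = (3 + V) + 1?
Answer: -630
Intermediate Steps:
S(V) = 4 + V
d(v) = 1 - 4/v (d(v) = -4/v + 1 = 1 - 4/v)
(d(-3)*S(5))*(-30) = (((-4 - 3)/(-3))*(4 + 5))*(-30) = (-⅓*(-7)*9)*(-30) = ((7/3)*9)*(-30) = 21*(-30) = -630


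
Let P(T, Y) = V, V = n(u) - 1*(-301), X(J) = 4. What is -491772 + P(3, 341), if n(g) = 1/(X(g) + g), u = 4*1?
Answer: -3931767/8 ≈ -4.9147e+5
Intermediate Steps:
u = 4
n(g) = 1/(4 + g)
V = 2409/8 (V = 1/(4 + 4) - 1*(-301) = 1/8 + 301 = ⅛ + 301 = 2409/8 ≈ 301.13)
P(T, Y) = 2409/8
-491772 + P(3, 341) = -491772 + 2409/8 = -3931767/8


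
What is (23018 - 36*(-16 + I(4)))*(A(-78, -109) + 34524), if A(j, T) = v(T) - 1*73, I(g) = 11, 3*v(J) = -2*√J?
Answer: 799194298 - 46396*I*√109/3 ≈ 7.9919e+8 - 1.6146e+5*I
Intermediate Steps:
v(J) = -2*√J/3 (v(J) = (-2*√J)/3 = -2*√J/3)
A(j, T) = -73 - 2*√T/3 (A(j, T) = -2*√T/3 - 1*73 = -2*√T/3 - 73 = -73 - 2*√T/3)
(23018 - 36*(-16 + I(4)))*(A(-78, -109) + 34524) = (23018 - 36*(-16 + 11))*((-73 - 2*I*√109/3) + 34524) = (23018 - 36*(-5))*((-73 - 2*I*√109/3) + 34524) = (23018 + 180)*((-73 - 2*I*√109/3) + 34524) = 23198*(34451 - 2*I*√109/3) = 799194298 - 46396*I*√109/3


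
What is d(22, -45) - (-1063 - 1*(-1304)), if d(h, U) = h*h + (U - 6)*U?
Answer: 2538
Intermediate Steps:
d(h, U) = h² + U*(-6 + U) (d(h, U) = h² + (-6 + U)*U = h² + U*(-6 + U))
d(22, -45) - (-1063 - 1*(-1304)) = ((-45)² + 22² - 6*(-45)) - (-1063 - 1*(-1304)) = (2025 + 484 + 270) - (-1063 + 1304) = 2779 - 1*241 = 2779 - 241 = 2538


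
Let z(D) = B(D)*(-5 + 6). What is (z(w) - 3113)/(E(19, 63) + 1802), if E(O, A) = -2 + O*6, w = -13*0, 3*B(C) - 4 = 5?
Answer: -1555/957 ≈ -1.6249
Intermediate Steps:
B(C) = 3 (B(C) = 4/3 + (1/3)*5 = 4/3 + 5/3 = 3)
w = 0
z(D) = 3 (z(D) = 3*(-5 + 6) = 3*1 = 3)
E(O, A) = -2 + 6*O
(z(w) - 3113)/(E(19, 63) + 1802) = (3 - 3113)/((-2 + 6*19) + 1802) = -3110/((-2 + 114) + 1802) = -3110/(112 + 1802) = -3110/1914 = -3110*1/1914 = -1555/957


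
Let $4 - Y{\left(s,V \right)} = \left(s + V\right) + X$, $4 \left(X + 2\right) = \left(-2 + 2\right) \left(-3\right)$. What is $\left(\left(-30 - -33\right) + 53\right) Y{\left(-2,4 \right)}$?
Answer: $224$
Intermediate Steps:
$X = -2$ ($X = -2 + \frac{\left(-2 + 2\right) \left(-3\right)}{4} = -2 + \frac{0 \left(-3\right)}{4} = -2 + \frac{1}{4} \cdot 0 = -2 + 0 = -2$)
$Y{\left(s,V \right)} = 6 - V - s$ ($Y{\left(s,V \right)} = 4 - \left(\left(s + V\right) - 2\right) = 4 - \left(\left(V + s\right) - 2\right) = 4 - \left(-2 + V + s\right) = 6 - V - s$)
$\left(\left(-30 - -33\right) + 53\right) Y{\left(-2,4 \right)} = \left(\left(-30 - -33\right) + 53\right) \left(6 - 4 - -2\right) = \left(\left(-30 + 33\right) + 53\right) \left(6 - 4 + 2\right) = \left(3 + 53\right) 4 = 56 \cdot 4 = 224$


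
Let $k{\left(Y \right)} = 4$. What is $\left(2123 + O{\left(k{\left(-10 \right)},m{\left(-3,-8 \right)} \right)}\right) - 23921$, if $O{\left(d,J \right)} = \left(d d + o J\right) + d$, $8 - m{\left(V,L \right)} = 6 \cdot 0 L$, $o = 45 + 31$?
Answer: $-21170$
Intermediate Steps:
$o = 76$
$m{\left(V,L \right)} = 8$ ($m{\left(V,L \right)} = 8 - 6 \cdot 0 L = 8 - 0 L = 8 - 0 = 8 + 0 = 8$)
$O{\left(d,J \right)} = d + d^{2} + 76 J$ ($O{\left(d,J \right)} = \left(d d + 76 J\right) + d = \left(d^{2} + 76 J\right) + d = d + d^{2} + 76 J$)
$\left(2123 + O{\left(k{\left(-10 \right)},m{\left(-3,-8 \right)} \right)}\right) - 23921 = \left(2123 + \left(4 + 4^{2} + 76 \cdot 8\right)\right) - 23921 = \left(2123 + \left(4 + 16 + 608\right)\right) - 23921 = \left(2123 + 628\right) - 23921 = 2751 - 23921 = -21170$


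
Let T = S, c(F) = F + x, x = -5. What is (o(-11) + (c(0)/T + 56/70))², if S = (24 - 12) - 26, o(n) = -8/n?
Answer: 2105401/592900 ≈ 3.5510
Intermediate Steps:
c(F) = -5 + F (c(F) = F - 5 = -5 + F)
S = -14 (S = 12 - 26 = -14)
T = -14
(o(-11) + (c(0)/T + 56/70))² = (-8/(-11) + ((-5 + 0)/(-14) + 56/70))² = (-8*(-1/11) + (-5*(-1/14) + 56*(1/70)))² = (8/11 + (5/14 + ⅘))² = (8/11 + 81/70)² = (1451/770)² = 2105401/592900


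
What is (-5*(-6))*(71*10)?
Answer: 21300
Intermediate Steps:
(-5*(-6))*(71*10) = 30*710 = 21300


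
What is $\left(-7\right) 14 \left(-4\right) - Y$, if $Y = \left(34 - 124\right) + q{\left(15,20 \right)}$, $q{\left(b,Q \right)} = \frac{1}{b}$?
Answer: $\frac{7229}{15} \approx 481.93$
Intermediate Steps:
$Y = - \frac{1349}{15}$ ($Y = \left(34 - 124\right) + \frac{1}{15} = -90 + \frac{1}{15} = - \frac{1349}{15} \approx -89.933$)
$\left(-7\right) 14 \left(-4\right) - Y = \left(-7\right) 14 \left(-4\right) - - \frac{1349}{15} = \left(-98\right) \left(-4\right) + \frac{1349}{15} = 392 + \frac{1349}{15} = \frac{7229}{15}$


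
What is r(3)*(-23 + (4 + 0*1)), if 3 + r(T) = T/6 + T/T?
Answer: 57/2 ≈ 28.500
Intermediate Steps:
r(T) = -2 + T/6 (r(T) = -3 + (T/6 + T/T) = -3 + (T*(⅙) + 1) = -3 + (T/6 + 1) = -3 + (1 + T/6) = -2 + T/6)
r(3)*(-23 + (4 + 0*1)) = (-2 + (⅙)*3)*(-23 + (4 + 0*1)) = (-2 + ½)*(-23 + (4 + 0)) = -3*(-23 + 4)/2 = -3/2*(-19) = 57/2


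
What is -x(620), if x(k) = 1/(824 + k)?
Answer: -1/1444 ≈ -0.00069252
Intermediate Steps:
-x(620) = -1/(824 + 620) = -1/1444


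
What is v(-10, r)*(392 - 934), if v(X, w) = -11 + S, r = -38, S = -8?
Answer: 10298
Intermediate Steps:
v(X, w) = -19 (v(X, w) = -11 - 8 = -19)
v(-10, r)*(392 - 934) = -19*(392 - 934) = -19*(-542) = 10298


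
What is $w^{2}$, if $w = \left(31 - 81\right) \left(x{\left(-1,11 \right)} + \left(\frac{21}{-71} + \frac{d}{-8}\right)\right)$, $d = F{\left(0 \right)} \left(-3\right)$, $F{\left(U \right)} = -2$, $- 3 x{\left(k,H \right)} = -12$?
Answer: $\frac{439950625}{20164} \approx 21819.0$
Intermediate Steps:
$x{\left(k,H \right)} = 4$ ($x{\left(k,H \right)} = \left(- \frac{1}{3}\right) \left(-12\right) = 4$)
$d = 6$ ($d = \left(-2\right) \left(-3\right) = 6$)
$w = - \frac{20975}{142}$ ($w = \left(31 - 81\right) \left(4 + \left(\frac{21}{-71} + \frac{6}{-8}\right)\right) = - 50 \left(4 + \left(21 \left(- \frac{1}{71}\right) + 6 \left(- \frac{1}{8}\right)\right)\right) = - 50 \left(4 - \frac{297}{284}\right) = \left(-50\right) \frac{839}{284} = - \frac{20975}{142} \approx -147.71$)
$w^{2} = \left(- \frac{20975}{142}\right)^{2} = \frac{439950625}{20164}$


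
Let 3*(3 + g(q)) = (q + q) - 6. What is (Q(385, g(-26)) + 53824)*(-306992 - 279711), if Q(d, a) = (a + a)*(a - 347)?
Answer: -371317288264/9 ≈ -4.1257e+10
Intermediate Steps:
g(q) = -5 + 2*q/3 (g(q) = -3 + ((q + q) - 6)/3 = -3 + (2*q - 6)/3 = -3 + (-6 + 2*q)/3 = -3 + (-2 + 2*q/3) = -5 + 2*q/3)
Q(d, a) = 2*a*(-347 + a) (Q(d, a) = (2*a)*(-347 + a) = 2*a*(-347 + a))
(Q(385, g(-26)) + 53824)*(-306992 - 279711) = (2*(-5 + (⅔)*(-26))*(-347 + (-5 + (⅔)*(-26))) + 53824)*(-306992 - 279711) = (2*(-5 - 52/3)*(-347 + (-5 - 52/3)) + 53824)*(-586703) = (2*(-67/3)*(-347 - 67/3) + 53824)*(-586703) = (2*(-67/3)*(-1108/3) + 53824)*(-586703) = (148472/9 + 53824)*(-586703) = (632888/9)*(-586703) = -371317288264/9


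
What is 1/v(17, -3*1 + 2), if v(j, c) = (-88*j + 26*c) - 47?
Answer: -1/1569 ≈ -0.00063735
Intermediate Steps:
v(j, c) = -47 - 88*j + 26*c
1/v(17, -3*1 + 2) = 1/(-47 - 88*17 + 26*(-3*1 + 2)) = 1/(-47 - 1496 + 26*(-3 + 2)) = 1/(-47 - 1496 + 26*(-1)) = 1/(-47 - 1496 - 26) = 1/(-1569) = -1/1569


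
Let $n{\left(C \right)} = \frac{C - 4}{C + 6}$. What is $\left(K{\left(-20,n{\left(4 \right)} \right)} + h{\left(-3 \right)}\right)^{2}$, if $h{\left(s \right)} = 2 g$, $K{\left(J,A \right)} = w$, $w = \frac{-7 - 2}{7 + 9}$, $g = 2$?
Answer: $\frac{3025}{256} \approx 11.816$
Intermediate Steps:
$n{\left(C \right)} = \frac{-4 + C}{6 + C}$
$w = - \frac{9}{16} \approx -0.5625$
$K{\left(J,A \right)} = - \frac{9}{16}$
$h{\left(s \right)} = 4$ ($h{\left(s \right)} = 2 \cdot 2 = 4$)
$\left(K{\left(-20,n{\left(4 \right)} \right)} + h{\left(-3 \right)}\right)^{2} = \left(- \frac{9}{16} + 4\right)^{2} = \left(\frac{55}{16}\right)^{2} = \frac{3025}{256}$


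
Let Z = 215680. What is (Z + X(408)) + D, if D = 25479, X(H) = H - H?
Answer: 241159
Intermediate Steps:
X(H) = 0
(Z + X(408)) + D = (215680 + 0) + 25479 = 215680 + 25479 = 241159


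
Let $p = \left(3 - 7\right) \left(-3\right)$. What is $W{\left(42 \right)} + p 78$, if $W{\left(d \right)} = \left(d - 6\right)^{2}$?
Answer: $2232$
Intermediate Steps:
$W{\left(d \right)} = \left(-6 + d\right)^{2}$
$p = 12$ ($p = \left(-4\right) \left(-3\right) = 12$)
$W{\left(42 \right)} + p 78 = \left(-6 + 42\right)^{2} + 12 \cdot 78 = 36^{2} + 936 = 1296 + 936 = 2232$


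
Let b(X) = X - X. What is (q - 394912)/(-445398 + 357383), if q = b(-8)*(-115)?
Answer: 394912/88015 ≈ 4.4869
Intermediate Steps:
b(X) = 0
q = 0 (q = 0*(-115) = 0)
(q - 394912)/(-445398 + 357383) = (0 - 394912)/(-445398 + 357383) = -394912/(-88015) = -394912*(-1/88015) = 394912/88015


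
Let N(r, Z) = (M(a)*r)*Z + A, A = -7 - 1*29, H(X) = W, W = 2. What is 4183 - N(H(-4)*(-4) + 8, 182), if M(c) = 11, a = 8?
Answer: 4219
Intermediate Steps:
H(X) = 2
A = -36 (A = -7 - 29 = -36)
N(r, Z) = -36 + 11*Z*r (N(r, Z) = (11*r)*Z - 36 = 11*Z*r - 36 = -36 + 11*Z*r)
4183 - N(H(-4)*(-4) + 8, 182) = 4183 - (-36 + 11*182*(2*(-4) + 8)) = 4183 - (-36 + 11*182*(-8 + 8)) = 4183 - (-36 + 11*182*0) = 4183 - (-36 + 0) = 4183 - 1*(-36) = 4183 + 36 = 4219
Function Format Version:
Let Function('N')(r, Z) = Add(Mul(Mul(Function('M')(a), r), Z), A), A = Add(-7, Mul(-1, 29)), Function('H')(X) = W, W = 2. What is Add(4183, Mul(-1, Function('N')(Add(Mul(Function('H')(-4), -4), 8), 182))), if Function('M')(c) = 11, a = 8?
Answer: 4219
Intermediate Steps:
Function('H')(X) = 2
A = -36 (A = Add(-7, -29) = -36)
Function('N')(r, Z) = Add(-36, Mul(11, Z, r)) (Function('N')(r, Z) = Add(Mul(Mul(11, r), Z), -36) = Add(Mul(11, Z, r), -36) = Add(-36, Mul(11, Z, r)))
Add(4183, Mul(-1, Function('N')(Add(Mul(Function('H')(-4), -4), 8), 182))) = Add(4183, Mul(-1, Add(-36, Mul(11, 182, Add(Mul(2, -4), 8))))) = Add(4183, Mul(-1, Add(-36, Mul(11, 182, Add(-8, 8))))) = Add(4183, Mul(-1, Add(-36, Mul(11, 182, 0)))) = Add(4183, Mul(-1, Add(-36, 0))) = Add(4183, Mul(-1, -36)) = Add(4183, 36) = 4219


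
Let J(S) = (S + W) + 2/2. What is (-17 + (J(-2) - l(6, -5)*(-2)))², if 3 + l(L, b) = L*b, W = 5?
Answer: 6241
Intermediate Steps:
J(S) = 6 + S (J(S) = (S + 5) + 2/2 = (5 + S) + 2*(½) = (5 + S) + 1 = 6 + S)
l(L, b) = -3 + L*b
(-17 + (J(-2) - l(6, -5)*(-2)))² = (-17 + ((6 - 2) - (-3 + 6*(-5))*(-2)))² = (-17 + (4 - (-3 - 30)*(-2)))² = (-17 + (4 - (-33)*(-2)))² = (-17 + (4 - 1*66))² = (-17 + (4 - 66))² = (-17 - 62)² = (-79)² = 6241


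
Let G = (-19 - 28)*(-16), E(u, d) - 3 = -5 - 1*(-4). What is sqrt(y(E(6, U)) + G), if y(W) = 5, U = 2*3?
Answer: sqrt(757) ≈ 27.514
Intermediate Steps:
U = 6
E(u, d) = 2 (E(u, d) = 3 + (-5 - 1*(-4)) = 3 + (-5 + 4) = 3 - 1 = 2)
G = 752 (G = -47*(-16) = 752)
sqrt(y(E(6, U)) + G) = sqrt(5 + 752) = sqrt(757)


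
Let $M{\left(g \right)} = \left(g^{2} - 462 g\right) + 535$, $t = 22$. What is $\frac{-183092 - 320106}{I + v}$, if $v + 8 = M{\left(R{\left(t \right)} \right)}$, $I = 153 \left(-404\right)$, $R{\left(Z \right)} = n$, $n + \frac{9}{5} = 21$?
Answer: $\frac{12579950}{1744669} \approx 7.2105$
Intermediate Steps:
$n = \frac{96}{5}$ ($n = - \frac{9}{5} + 21 = \frac{96}{5} \approx 19.2$)
$R{\left(Z \right)} = \frac{96}{5}$
$I = -61812$
$M{\left(g \right)} = 535 + g^{2} - 462 g$
$v = - \frac{199369}{25}$ ($v = -8 + \left(535 + \left(\frac{96}{5}\right)^{2} - \frac{44352}{5}\right) = -8 + \left(535 + \frac{9216}{25} - \frac{44352}{5}\right) = -8 - \frac{199169}{25} = - \frac{199369}{25} \approx -7974.8$)
$\frac{-183092 - 320106}{I + v} = \frac{-183092 - 320106}{-61812 - \frac{199369}{25}} = - \frac{503198}{- \frac{1744669}{25}} = \left(-503198\right) \left(- \frac{25}{1744669}\right) = \frac{12579950}{1744669}$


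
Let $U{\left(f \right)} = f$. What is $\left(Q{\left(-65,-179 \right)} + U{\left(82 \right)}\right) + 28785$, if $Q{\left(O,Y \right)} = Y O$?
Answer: $40502$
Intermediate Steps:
$Q{\left(O,Y \right)} = O Y$
$\left(Q{\left(-65,-179 \right)} + U{\left(82 \right)}\right) + 28785 = \left(\left(-65\right) \left(-179\right) + 82\right) + 28785 = \left(11635 + 82\right) + 28785 = 11717 + 28785 = 40502$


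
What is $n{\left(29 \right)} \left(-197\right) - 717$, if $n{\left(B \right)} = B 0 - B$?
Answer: $4996$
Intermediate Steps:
$n{\left(B \right)} = - B$ ($n{\left(B \right)} = 0 - B = - B$)
$n{\left(29 \right)} \left(-197\right) - 717 = \left(-1\right) 29 \left(-197\right) - 717 = \left(-29\right) \left(-197\right) - 717 = 5713 - 717 = 4996$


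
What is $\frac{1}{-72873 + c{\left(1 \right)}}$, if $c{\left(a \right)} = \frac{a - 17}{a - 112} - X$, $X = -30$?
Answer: $- \frac{111}{8085557} \approx -1.3728 \cdot 10^{-5}$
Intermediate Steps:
$c{\left(a \right)} = 30 + \frac{-17 + a}{-112 + a}$ ($c{\left(a \right)} = \frac{a - 17}{a - 112} - -30 = \frac{-17 + a}{-112 + a} + 30 = 30 + \frac{-17 + a}{-112 + a}$)
$\frac{1}{-72873 + c{\left(1 \right)}} = \frac{1}{-72873 + \frac{-3377 + 31 \cdot 1}{-112 + 1}} = \frac{1}{-72873 + \frac{-3377 + 31}{-111}} = \frac{1}{-72873 - - \frac{3346}{111}} = \frac{1}{-72873 + \frac{3346}{111}} = \frac{1}{- \frac{8085557}{111}} = - \frac{111}{8085557}$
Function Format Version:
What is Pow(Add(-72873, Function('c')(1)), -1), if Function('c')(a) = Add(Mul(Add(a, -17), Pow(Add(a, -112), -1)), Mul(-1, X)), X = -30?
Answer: Rational(-111, 8085557) ≈ -1.3728e-5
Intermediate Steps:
Function('c')(a) = Add(30, Mul(Pow(Add(-112, a), -1), Add(-17, a))) (Function('c')(a) = Add(Mul(Add(a, -17), Pow(Add(a, -112), -1)), Mul(-1, -30)) = Add(Mul(Add(-17, a), Pow(Add(-112, a), -1)), 30) = Add(Mul(Pow(Add(-112, a), -1), Add(-17, a)), 30) = Add(30, Mul(Pow(Add(-112, a), -1), Add(-17, a))))
Pow(Add(-72873, Function('c')(1)), -1) = Pow(Add(-72873, Mul(Pow(Add(-112, 1), -1), Add(-3377, Mul(31, 1)))), -1) = Pow(Add(-72873, Mul(Pow(-111, -1), Add(-3377, 31))), -1) = Pow(Add(-72873, Mul(Rational(-1, 111), -3346)), -1) = Pow(Add(-72873, Rational(3346, 111)), -1) = Pow(Rational(-8085557, 111), -1) = Rational(-111, 8085557)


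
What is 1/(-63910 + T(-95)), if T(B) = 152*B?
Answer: -1/78350 ≈ -1.2763e-5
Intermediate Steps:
1/(-63910 + T(-95)) = 1/(-63910 + 152*(-95)) = 1/(-63910 - 14440) = 1/(-78350) = -1/78350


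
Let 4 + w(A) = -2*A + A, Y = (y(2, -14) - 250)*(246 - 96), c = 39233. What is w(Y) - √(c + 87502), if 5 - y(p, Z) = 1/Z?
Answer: 257147/7 - √126735 ≈ 36379.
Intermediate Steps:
y(p, Z) = 5 - 1/Z
Y = -257175/7 (Y = ((5 - 1/(-14)) - 250)*(246 - 96) = ((5 - 1*(-1/14)) - 250)*150 = ((5 + 1/14) - 250)*150 = (71/14 - 250)*150 = -3429/14*150 = -257175/7 ≈ -36739.)
w(A) = -4 - A (w(A) = -4 + (-2*A + A) = -4 - A)
w(Y) - √(c + 87502) = (-4 - 1*(-257175/7)) - √(39233 + 87502) = (-4 + 257175/7) - √126735 = 257147/7 - √126735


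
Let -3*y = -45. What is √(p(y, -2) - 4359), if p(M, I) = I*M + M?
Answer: 27*I*√6 ≈ 66.136*I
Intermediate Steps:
y = 15 (y = -⅓*(-45) = 15)
p(M, I) = M + I*M
√(p(y, -2) - 4359) = √(15*(1 - 2) - 4359) = √(15*(-1) - 4359) = √(-15 - 4359) = √(-4374) = 27*I*√6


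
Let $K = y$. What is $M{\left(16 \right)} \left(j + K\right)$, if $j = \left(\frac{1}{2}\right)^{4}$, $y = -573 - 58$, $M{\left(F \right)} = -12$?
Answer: $\frac{30285}{4} \approx 7571.3$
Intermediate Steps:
$y = -631$
$K = -631$
$j = \frac{1}{16}$ ($j = \left(\frac{1}{2}\right)^{4} = \frac{1}{16} \approx 0.0625$)
$M{\left(16 \right)} \left(j + K\right) = - 12 \left(\frac{1}{16} - 631\right) = \left(-12\right) \left(- \frac{10095}{16}\right) = \frac{30285}{4}$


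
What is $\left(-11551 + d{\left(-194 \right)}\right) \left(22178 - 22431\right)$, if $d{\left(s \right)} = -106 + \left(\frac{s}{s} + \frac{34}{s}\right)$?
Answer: $\frac{286054197}{97} \approx 2.949 \cdot 10^{6}$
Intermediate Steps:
$d{\left(s \right)} = -105 + \frac{34}{s}$ ($d{\left(s \right)} = -106 + \left(1 + \frac{34}{s}\right) = -105 + \frac{34}{s}$)
$\left(-11551 + d{\left(-194 \right)}\right) \left(22178 - 22431\right) = \left(-11551 - \left(105 - \frac{34}{-194}\right)\right) \left(22178 - 22431\right) = \left(-11551 + \left(-105 + 34 \left(- \frac{1}{194}\right)\right)\right) \left(-253\right) = \left(-11551 - \frac{10202}{97}\right) \left(-253\right) = \left(- \frac{1130649}{97}\right) \left(-253\right) = \frac{286054197}{97}$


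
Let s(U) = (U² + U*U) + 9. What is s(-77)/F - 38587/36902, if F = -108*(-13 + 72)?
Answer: -341896199/117569772 ≈ -2.9080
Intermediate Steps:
s(U) = 9 + 2*U² (s(U) = (U² + U²) + 9 = 2*U² + 9 = 9 + 2*U²)
F = -6372 (F = -108*59 = -6372)
s(-77)/F - 38587/36902 = (9 + 2*(-77)²)/(-6372) - 38587/36902 = (9 + 2*5929)*(-1/6372) - 38587*1/36902 = (9 + 11858)*(-1/6372) - 38587/36902 = 11867*(-1/6372) - 38587/36902 = -11867/6372 - 38587/36902 = -341896199/117569772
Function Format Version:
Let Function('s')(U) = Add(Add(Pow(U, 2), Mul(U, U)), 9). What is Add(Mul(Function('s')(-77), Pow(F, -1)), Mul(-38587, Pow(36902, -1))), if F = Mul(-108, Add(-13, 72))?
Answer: Rational(-341896199, 117569772) ≈ -2.9080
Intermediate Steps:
Function('s')(U) = Add(9, Mul(2, Pow(U, 2))) (Function('s')(U) = Add(Add(Pow(U, 2), Pow(U, 2)), 9) = Add(Mul(2, Pow(U, 2)), 9) = Add(9, Mul(2, Pow(U, 2))))
F = -6372 (F = Mul(-108, 59) = -6372)
Add(Mul(Function('s')(-77), Pow(F, -1)), Mul(-38587, Pow(36902, -1))) = Add(Mul(Add(9, Mul(2, Pow(-77, 2))), Pow(-6372, -1)), Mul(-38587, Pow(36902, -1))) = Add(Mul(Add(9, Mul(2, 5929)), Rational(-1, 6372)), Mul(-38587, Rational(1, 36902))) = Add(Mul(Add(9, 11858), Rational(-1, 6372)), Rational(-38587, 36902)) = Add(Mul(11867, Rational(-1, 6372)), Rational(-38587, 36902)) = Add(Rational(-11867, 6372), Rational(-38587, 36902)) = Rational(-341896199, 117569772)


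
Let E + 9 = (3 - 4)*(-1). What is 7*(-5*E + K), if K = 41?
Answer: 567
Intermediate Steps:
E = -8 (E = -9 + (3 - 4)*(-1) = -9 - 1*(-1) = -9 + 1 = -8)
7*(-5*E + K) = 7*(-5*(-8) + 41) = 7*(40 + 41) = 7*81 = 567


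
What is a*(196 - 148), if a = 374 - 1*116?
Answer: 12384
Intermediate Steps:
a = 258 (a = 374 - 116 = 258)
a*(196 - 148) = 258*(196 - 148) = 258*48 = 12384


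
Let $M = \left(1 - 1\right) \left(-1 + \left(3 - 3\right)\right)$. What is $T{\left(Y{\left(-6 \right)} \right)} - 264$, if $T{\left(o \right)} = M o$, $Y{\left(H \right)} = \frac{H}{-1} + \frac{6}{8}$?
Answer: $-264$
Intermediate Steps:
$M = 0$ ($M = 0 \left(-1 + \left(3 - 3\right)\right) = 0 \left(-1 + 0\right) = 0 \left(-1\right) = 0$)
$Y{\left(H \right)} = \frac{3}{4} - H$ ($Y{\left(H \right)} = H \left(-1\right) + 6 \cdot \frac{1}{8} = - H + \frac{3}{4} = \frac{3}{4} - H$)
$T{\left(o \right)} = 0$ ($T{\left(o \right)} = 0 o = 0$)
$T{\left(Y{\left(-6 \right)} \right)} - 264 = 0 - 264 = -264$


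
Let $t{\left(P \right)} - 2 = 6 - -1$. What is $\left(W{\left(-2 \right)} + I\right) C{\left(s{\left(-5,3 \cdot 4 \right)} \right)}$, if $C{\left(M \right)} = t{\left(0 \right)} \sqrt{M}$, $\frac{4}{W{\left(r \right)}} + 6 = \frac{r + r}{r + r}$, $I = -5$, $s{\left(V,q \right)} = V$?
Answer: $- \frac{261 i \sqrt{5}}{5} \approx - 116.72 i$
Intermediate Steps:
$t{\left(P \right)} = 9$ ($t{\left(P \right)} = 2 + \left(6 - -1\right) = 2 + \left(6 + 1\right) = 2 + 7 = 9$)
$W{\left(r \right)} = - \frac{4}{5}$ ($W{\left(r \right)} = \frac{4}{-6 + \frac{r + r}{r + r}} = \frac{4}{-6 + \frac{2 r}{2 r}} = \frac{4}{-6 + 2 r \frac{1}{2 r}} = \frac{4}{-6 + 1} = \frac{4}{-5} = 4 \left(- \frac{1}{5}\right) = - \frac{4}{5}$)
$C{\left(M \right)} = 9 \sqrt{M}$
$\left(W{\left(-2 \right)} + I\right) C{\left(s{\left(-5,3 \cdot 4 \right)} \right)} = \left(- \frac{4}{5} - 5\right) 9 \sqrt{-5} = - \frac{29 \cdot 9 i \sqrt{5}}{5} = - \frac{261 i \sqrt{5}}{5}$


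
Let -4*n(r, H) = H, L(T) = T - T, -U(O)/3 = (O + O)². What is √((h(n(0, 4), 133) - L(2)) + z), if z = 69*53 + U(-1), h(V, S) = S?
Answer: √3778 ≈ 61.465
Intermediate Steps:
U(O) = -12*O² (U(O) = -3*(O + O)² = -3*4*O² = -12*O²)
L(T) = 0
n(r, H) = -H/4
z = 3645 (z = 69*53 - 12*(-1)² = 3657 - 12*1 = 3657 - 12 = 3645)
√((h(n(0, 4), 133) - L(2)) + z) = √((133 - 1*0) + 3645) = √((133 + 0) + 3645) = √(133 + 3645) = √3778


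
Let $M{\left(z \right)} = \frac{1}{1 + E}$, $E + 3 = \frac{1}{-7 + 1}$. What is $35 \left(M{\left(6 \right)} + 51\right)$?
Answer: $\frac{22995}{13} \approx 1768.8$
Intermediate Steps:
$E = - \frac{19}{6}$ ($E = -3 + \frac{1}{-7 + 1} = -3 + \frac{1}{-6} = -3 - \frac{1}{6} = - \frac{19}{6} \approx -3.1667$)
$M{\left(z \right)} = - \frac{6}{13}$ ($M{\left(z \right)} = \frac{1}{1 - \frac{19}{6}} = \frac{1}{- \frac{13}{6}} = - \frac{6}{13}$)
$35 \left(M{\left(6 \right)} + 51\right) = 35 \left(- \frac{6}{13} + 51\right) = 35 \cdot \frac{657}{13} = \frac{22995}{13}$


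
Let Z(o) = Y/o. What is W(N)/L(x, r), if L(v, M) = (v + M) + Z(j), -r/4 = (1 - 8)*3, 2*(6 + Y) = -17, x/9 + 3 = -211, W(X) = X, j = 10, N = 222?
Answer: -4440/36869 ≈ -0.12043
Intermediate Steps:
x = -1926 (x = -27 + 9*(-211) = -27 - 1899 = -1926)
Y = -29/2 (Y = -6 + (½)*(-17) = -6 - 17/2 = -29/2 ≈ -14.500)
Z(o) = -29/(2*o)
r = 84 (r = -4*(1 - 8)*3 = -(-28)*3 = -4*(-21) = 84)
L(v, M) = -29/20 + M + v (L(v, M) = (v + M) - 29/2/10 = (M + v) - 29/2*⅒ = (M + v) - 29/20 = -29/20 + M + v)
W(N)/L(x, r) = 222/(-29/20 + 84 - 1926) = 222/(-36869/20) = 222*(-20/36869) = -4440/36869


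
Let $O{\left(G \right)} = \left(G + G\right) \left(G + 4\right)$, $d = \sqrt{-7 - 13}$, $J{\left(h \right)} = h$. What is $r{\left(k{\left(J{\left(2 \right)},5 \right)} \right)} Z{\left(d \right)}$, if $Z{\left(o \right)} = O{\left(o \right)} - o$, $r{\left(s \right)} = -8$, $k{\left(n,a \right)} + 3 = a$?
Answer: $320 - 112 i \sqrt{5} \approx 320.0 - 250.44 i$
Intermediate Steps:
$k{\left(n,a \right)} = -3 + a$
$d = 2 i \sqrt{5}$ ($d = \sqrt{-20} = 2 i \sqrt{5} \approx 4.4721 i$)
$O{\left(G \right)} = 2 G \left(4 + G\right)$
$Z{\left(o \right)} = - o + 2 o \left(4 + o\right)$ ($Z{\left(o \right)} = 2 o \left(4 + o\right) - o = - o + 2 o \left(4 + o\right)$)
$r{\left(k{\left(J{\left(2 \right)},5 \right)} \right)} Z{\left(d \right)} = - 8 \cdot 2 i \sqrt{5} \left(7 + 2 \cdot 2 i \sqrt{5}\right) = - 8 \cdot 2 i \sqrt{5} \left(7 + 4 i \sqrt{5}\right) = - 16 i \sqrt{5} \left(7 + 4 i \sqrt{5}\right)$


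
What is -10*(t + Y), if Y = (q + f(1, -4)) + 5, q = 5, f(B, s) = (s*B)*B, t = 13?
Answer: -190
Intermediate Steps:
f(B, s) = s*B² (f(B, s) = (B*s)*B = s*B²)
Y = 6 (Y = (5 - 4*1²) + 5 = (5 - 4*1) + 5 = (5 - 4) + 5 = 1 + 5 = 6)
-10*(t + Y) = -10*(13 + 6) = -10*19 = -190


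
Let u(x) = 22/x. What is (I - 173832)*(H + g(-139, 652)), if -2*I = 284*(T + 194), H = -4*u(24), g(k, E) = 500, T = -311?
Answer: -78032534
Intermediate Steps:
H = -11/3 (H = -4*22/24 = -4*22*(1/24) = -4*11/12 = -1*11/3 = -11/3 ≈ -3.6667)
I = 16614 (I = -142*(-311 + 194) = -142*(-117) = -½*(-33228) = 16614)
(I - 173832)*(H + g(-139, 652)) = (16614 - 173832)*(-11/3 + 500) = -157218*1489/3 = -78032534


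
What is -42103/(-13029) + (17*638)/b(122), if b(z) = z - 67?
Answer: 13057109/65145 ≈ 200.43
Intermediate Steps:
b(z) = -67 + z
-42103/(-13029) + (17*638)/b(122) = -42103/(-13029) + (17*638)/(-67 + 122) = -42103*(-1/13029) + 10846/55 = 42103/13029 + 10846*(1/55) = 42103/13029 + 986/5 = 13057109/65145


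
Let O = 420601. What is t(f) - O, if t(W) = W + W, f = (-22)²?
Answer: -419633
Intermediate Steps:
f = 484
t(W) = 2*W
t(f) - O = 2*484 - 1*420601 = 968 - 420601 = -419633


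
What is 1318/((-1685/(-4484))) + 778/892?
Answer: 2636476217/751510 ≈ 3508.2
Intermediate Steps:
1318/((-1685/(-4484))) + 778/892 = 1318/((-1685*(-1/4484))) + 778*(1/892) = 1318/(1685/4484) + 389/446 = 1318*(4484/1685) + 389/446 = 5909912/1685 + 389/446 = 2636476217/751510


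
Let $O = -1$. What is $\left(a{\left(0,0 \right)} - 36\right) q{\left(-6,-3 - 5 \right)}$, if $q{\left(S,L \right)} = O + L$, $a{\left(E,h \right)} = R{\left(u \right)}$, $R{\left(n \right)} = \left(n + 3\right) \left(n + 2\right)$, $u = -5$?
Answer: $270$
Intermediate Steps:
$R{\left(n \right)} = \left(2 + n\right) \left(3 + n\right)$ ($R{\left(n \right)} = \left(3 + n\right) \left(2 + n\right) = \left(2 + n\right) \left(3 + n\right)$)
$a{\left(E,h \right)} = 6$ ($a{\left(E,h \right)} = 6 + \left(-5\right)^{2} + 5 \left(-5\right) = 6 + 25 - 25 = 6$)
$q{\left(S,L \right)} = -1 + L$
$\left(a{\left(0,0 \right)} - 36\right) q{\left(-6,-3 - 5 \right)} = \left(6 - 36\right) \left(-1 - 8\right) = - 30 \left(-1 - 8\right) = \left(-30\right) \left(-9\right) = 270$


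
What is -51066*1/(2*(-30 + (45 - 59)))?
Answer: 25533/44 ≈ 580.29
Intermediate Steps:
-51066*1/(2*(-30 + (45 - 59))) = -51066*1/(2*(-30 - 14)) = -51066/((-44*2)) = -51066/(-88) = -51066*(-1/88) = 25533/44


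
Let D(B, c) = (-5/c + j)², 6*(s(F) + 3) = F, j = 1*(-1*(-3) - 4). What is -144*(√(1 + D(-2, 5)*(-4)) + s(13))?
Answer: 120 - 144*I*√15 ≈ 120.0 - 557.71*I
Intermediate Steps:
j = -1 (j = 1*(3 - 4) = 1*(-1) = -1)
s(F) = -3 + F/6
D(B, c) = (-1 - 5/c)² (D(B, c) = (-5/c - 1)² = (-1 - 5/c)²)
-144*(√(1 + D(-2, 5)*(-4)) + s(13)) = -144*(√(1 + ((5 + 5)²/5²)*(-4)) + (-3 + (⅙)*13)) = -144*(√(1 + ((1/25)*10²)*(-4)) + (-3 + 13/6)) = -144*(√(1 + ((1/25)*100)*(-4)) - ⅚) = -144*(√(1 + 4*(-4)) - ⅚) = -144*(√(1 - 16) - ⅚) = -144*(√(-15) - ⅚) = -144*(I*√15 - ⅚) = -144*(-⅚ + I*√15) = 120 - 144*I*√15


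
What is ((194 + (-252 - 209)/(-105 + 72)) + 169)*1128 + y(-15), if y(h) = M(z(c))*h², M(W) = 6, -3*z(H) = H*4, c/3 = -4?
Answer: 4692290/11 ≈ 4.2657e+5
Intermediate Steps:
c = -12 (c = 3*(-4) = -12)
z(H) = -4*H/3 (z(H) = -H*4/3 = -4*H/3)
y(h) = 6*h²
((194 + (-252 - 209)/(-105 + 72)) + 169)*1128 + y(-15) = ((194 + (-252 - 209)/(-105 + 72)) + 169)*1128 + 6*(-15)² = ((194 - 461/(-33)) + 169)*1128 + 6*225 = ((194 - 461*(-1/33)) + 169)*1128 + 1350 = ((194 + 461/33) + 169)*1128 + 1350 = (6863/33 + 169)*1128 + 1350 = (12440/33)*1128 + 1350 = 4677440/11 + 1350 = 4692290/11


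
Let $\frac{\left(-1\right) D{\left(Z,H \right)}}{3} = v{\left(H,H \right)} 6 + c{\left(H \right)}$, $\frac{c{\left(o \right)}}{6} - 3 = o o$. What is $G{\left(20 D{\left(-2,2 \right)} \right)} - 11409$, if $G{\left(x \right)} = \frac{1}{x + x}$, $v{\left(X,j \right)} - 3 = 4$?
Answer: $- \frac{115002721}{10080} \approx -11409.0$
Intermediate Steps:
$v{\left(X,j \right)} = 7$ ($v{\left(X,j \right)} = 3 + 4 = 7$)
$c{\left(o \right)} = 18 + 6 o^{2}$ ($c{\left(o \right)} = 18 + 6 o o = 18 + 6 o^{2}$)
$D{\left(Z,H \right)} = -180 - 18 H^{2}$ ($D{\left(Z,H \right)} = - 3 \left(7 \cdot 6 + \left(18 + 6 H^{2}\right)\right) = - 3 \left(42 + \left(18 + 6 H^{2}\right)\right) = - 3 \left(60 + 6 H^{2}\right) = -180 - 18 H^{2}$)
$G{\left(x \right)} = \frac{1}{2 x}$
$G{\left(20 D{\left(-2,2 \right)} \right)} - 11409 = \frac{1}{2 \cdot 20 \left(-180 - 18 \cdot 2^{2}\right)} - 11409 = \frac{1}{2 \cdot 20 \left(-180 - 72\right)} - 11409 = \frac{1}{2 \cdot 20 \left(-252\right)} - 11409 = \frac{1}{2 \left(-5040\right)} - 11409 = \frac{1}{2} \left(- \frac{1}{5040}\right) - 11409 = - \frac{1}{10080} - 11409 = - \frac{115002721}{10080}$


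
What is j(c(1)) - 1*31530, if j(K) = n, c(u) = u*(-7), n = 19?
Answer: -31511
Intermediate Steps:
c(u) = -7*u
j(K) = 19
j(c(1)) - 1*31530 = 19 - 1*31530 = 19 - 31530 = -31511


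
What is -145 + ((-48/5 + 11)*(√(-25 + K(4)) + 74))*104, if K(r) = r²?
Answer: 53147/5 + 2184*I/5 ≈ 10629.0 + 436.8*I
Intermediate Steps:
-145 + ((-48/5 + 11)*(√(-25 + K(4)) + 74))*104 = -145 + ((-48/5 + 11)*(√(-25 + 4²) + 74))*104 = -145 + ((-48*⅕ + 11)*(√(-25 + 16) + 74))*104 = -145 + ((-48/5 + 11)*(√(-9) + 74))*104 = -145 + (7*(3*I + 74)/5)*104 = -145 + (7*(74 + 3*I)/5)*104 = -145 + (518/5 + 21*I/5)*104 = -145 + (53872/5 + 2184*I/5) = 53147/5 + 2184*I/5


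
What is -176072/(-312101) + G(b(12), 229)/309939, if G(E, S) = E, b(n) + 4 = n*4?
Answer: 54585312052/96732271839 ≈ 0.56429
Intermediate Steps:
b(n) = -4 + 4*n (b(n) = -4 + n*4 = -4 + 4*n)
-176072/(-312101) + G(b(12), 229)/309939 = -176072/(-312101) + (-4 + 4*12)/309939 = -176072*(-1/312101) + (-4 + 48)*(1/309939) = 176072/312101 + 44*(1/309939) = 176072/312101 + 44/309939 = 54585312052/96732271839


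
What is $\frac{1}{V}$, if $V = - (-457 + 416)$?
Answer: $\frac{1}{41} \approx 0.02439$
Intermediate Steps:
$V = 41$ ($V = \left(-1\right) \left(-41\right) = 41$)
$\frac{1}{V} = \frac{1}{41}$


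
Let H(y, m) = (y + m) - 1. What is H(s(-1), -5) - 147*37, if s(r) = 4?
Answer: -5441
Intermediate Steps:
H(y, m) = -1 + m + y (H(y, m) = (m + y) - 1 = -1 + m + y)
H(s(-1), -5) - 147*37 = (-1 - 5 + 4) - 147*37 = -2 - 5439 = -5441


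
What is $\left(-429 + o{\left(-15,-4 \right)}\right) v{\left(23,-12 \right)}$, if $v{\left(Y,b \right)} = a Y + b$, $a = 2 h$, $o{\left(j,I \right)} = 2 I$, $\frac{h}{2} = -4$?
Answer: $166060$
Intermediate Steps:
$h = -8$ ($h = 2 \left(-4\right) = -8$)
$a = -16$ ($a = 2 \left(-8\right) = -16$)
$v{\left(Y,b \right)} = b - 16 Y$ ($v{\left(Y,b \right)} = - 16 Y + b = b - 16 Y$)
$\left(-429 + o{\left(-15,-4 \right)}\right) v{\left(23,-12 \right)} = \left(-429 + 2 \left(-4\right)\right) \left(-12 - 368\right) = \left(-429 - 8\right) \left(-12 - 368\right) = \left(-437\right) \left(-380\right) = 166060$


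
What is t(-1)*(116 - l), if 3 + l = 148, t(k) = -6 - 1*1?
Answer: 203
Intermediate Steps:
t(k) = -7 (t(k) = -6 - 1 = -7)
l = 145 (l = -3 + 148 = 145)
t(-1)*(116 - l) = -7*(116 - 1*145) = -7*(116 - 145) = -7*(-29) = 203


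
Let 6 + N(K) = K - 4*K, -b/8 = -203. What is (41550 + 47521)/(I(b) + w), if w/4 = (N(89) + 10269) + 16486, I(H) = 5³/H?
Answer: 144651304/172027197 ≈ 0.84086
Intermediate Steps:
b = 1624 (b = -8*(-203) = 1624)
I(H) = 125/H
N(K) = -6 - 3*K (N(K) = -6 + (K - 4*K) = -6 - 3*K)
w = 105928 (w = 4*(((-6 - 3*89) + 10269) + 16486) = 4*(((-6 - 267) + 10269) + 16486) = 4*((-273 + 10269) + 16486) = 4*(9996 + 16486) = 4*26482 = 105928)
(41550 + 47521)/(I(b) + w) = (41550 + 47521)/(125/1624 + 105928) = 89071/(125*(1/1624) + 105928) = 89071/(125/1624 + 105928) = 89071/(172027197/1624) = 89071*(1624/172027197) = 144651304/172027197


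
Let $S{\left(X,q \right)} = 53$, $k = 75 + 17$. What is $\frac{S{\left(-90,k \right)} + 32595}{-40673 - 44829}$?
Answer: $- \frac{16324}{42751} \approx -0.38184$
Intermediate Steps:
$k = 92$
$\frac{S{\left(-90,k \right)} + 32595}{-40673 - 44829} = \frac{53 + 32595}{-40673 - 44829} = \frac{32648}{-85502} = 32648 \left(- \frac{1}{85502}\right) = - \frac{16324}{42751}$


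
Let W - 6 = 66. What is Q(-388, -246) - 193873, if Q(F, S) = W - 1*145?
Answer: -193946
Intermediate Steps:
W = 72 (W = 6 + 66 = 72)
Q(F, S) = -73 (Q(F, S) = 72 - 1*145 = 72 - 145 = -73)
Q(-388, -246) - 193873 = -73 - 193873 = -193946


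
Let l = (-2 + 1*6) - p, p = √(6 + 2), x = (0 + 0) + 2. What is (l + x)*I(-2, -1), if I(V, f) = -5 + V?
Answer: -42 + 14*√2 ≈ -22.201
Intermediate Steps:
x = 2 (x = 0 + 2 = 2)
p = 2*√2 (p = √8 = 2*√2 ≈ 2.8284)
l = 4 - 2*√2 (l = (-2 + 1*6) - 2*√2 = (-2 + 6) - 2*√2 = 4 - 2*√2 ≈ 1.1716)
(l + x)*I(-2, -1) = ((4 - 2*√2) + 2)*(-5 - 2) = (6 - 2*√2)*(-7) = -42 + 14*√2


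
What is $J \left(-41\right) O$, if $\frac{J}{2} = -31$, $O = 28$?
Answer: $71176$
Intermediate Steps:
$J = -62$ ($J = 2 \left(-31\right) = -62$)
$J \left(-41\right) O = \left(-62\right) \left(-41\right) 28 = 2542 \cdot 28 = 71176$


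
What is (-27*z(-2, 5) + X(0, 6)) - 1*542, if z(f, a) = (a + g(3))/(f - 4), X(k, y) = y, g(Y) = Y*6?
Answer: -865/2 ≈ -432.50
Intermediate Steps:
g(Y) = 6*Y
z(f, a) = (18 + a)/(-4 + f) (z(f, a) = (a + 6*3)/(f - 4) = (a + 18)/(-4 + f) = (18 + a)/(-4 + f))
(-27*z(-2, 5) + X(0, 6)) - 1*542 = (-27*(18 + 5)/(-4 - 2) + 6) - 1*542 = (-27*23/(-6) + 6) - 542 = (-(-9)*23/2 + 6) - 542 = (-27*(-23/6) + 6) - 542 = (207/2 + 6) - 542 = 219/2 - 542 = -865/2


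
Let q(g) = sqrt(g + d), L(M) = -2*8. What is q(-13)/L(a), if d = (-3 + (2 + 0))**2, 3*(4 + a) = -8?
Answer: -I*sqrt(3)/8 ≈ -0.21651*I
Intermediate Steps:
a = -20/3 (a = -4 + (1/3)*(-8) = -4 - 8/3 = -20/3 ≈ -6.6667)
L(M) = -16
d = 1 (d = (-3 + 2)**2 = (-1)**2 = 1)
q(g) = sqrt(1 + g) (q(g) = sqrt(g + 1) = sqrt(1 + g))
q(-13)/L(a) = sqrt(1 - 13)/(-16) = sqrt(-12)*(-1/16) = (2*I*sqrt(3))*(-1/16) = -I*sqrt(3)/8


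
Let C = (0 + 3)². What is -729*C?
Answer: -6561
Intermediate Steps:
C = 9 (C = 3² = 9)
-729*C = -729*9 = -6561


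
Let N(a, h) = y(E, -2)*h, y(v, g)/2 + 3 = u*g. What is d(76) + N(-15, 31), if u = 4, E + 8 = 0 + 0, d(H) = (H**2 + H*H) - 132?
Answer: 10738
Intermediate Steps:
d(H) = -132 + 2*H**2 (d(H) = (H**2 + H**2) - 132 = 2*H**2 - 132 = -132 + 2*H**2)
E = -8 (E = -8 + (0 + 0) = -8 + 0 = -8)
y(v, g) = -6 + 8*g (y(v, g) = -6 + 2*(4*g) = -6 + 8*g)
N(a, h) = -22*h (N(a, h) = (-6 + 8*(-2))*h = (-6 - 16)*h = -22*h)
d(76) + N(-15, 31) = (-132 + 2*76**2) - 22*31 = (-132 + 2*5776) - 682 = (-132 + 11552) - 682 = 11420 - 682 = 10738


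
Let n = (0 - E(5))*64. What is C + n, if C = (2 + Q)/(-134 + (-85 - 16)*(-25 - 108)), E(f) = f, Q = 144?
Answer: -4255534/13299 ≈ -319.99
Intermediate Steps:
C = 146/13299 (C = (2 + 144)/(-134 + (-85 - 16)*(-25 - 108)) = 146/(-134 - 101*(-133)) = 146/(-134 + 13433) = 146/13299 ≈ 0.010978)
n = -320 (n = (0 - 1*5)*64 = (0 - 5)*64 = -5*64 = -320)
C + n = 146/13299 - 320 = -4255534/13299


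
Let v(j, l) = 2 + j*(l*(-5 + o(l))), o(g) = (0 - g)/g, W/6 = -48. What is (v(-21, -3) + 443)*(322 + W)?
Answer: 2278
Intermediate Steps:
W = -288 (W = 6*(-48) = -288)
o(g) = -1 (o(g) = (-g)/g = -1)
v(j, l) = 2 - 6*j*l (v(j, l) = 2 + j*(l*(-5 - 1)) = 2 + j*(l*(-6)) = 2 + j*(-6*l) = 2 - 6*j*l)
(v(-21, -3) + 443)*(322 + W) = ((2 - 6*(-21)*(-3)) + 443)*(322 - 288) = ((2 - 378) + 443)*34 = (-376 + 443)*34 = 67*34 = 2278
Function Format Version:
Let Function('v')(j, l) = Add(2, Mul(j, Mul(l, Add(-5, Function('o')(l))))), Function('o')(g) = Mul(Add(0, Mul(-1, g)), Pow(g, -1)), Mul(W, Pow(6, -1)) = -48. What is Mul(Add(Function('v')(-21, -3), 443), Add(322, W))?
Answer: 2278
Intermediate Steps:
W = -288 (W = Mul(6, -48) = -288)
Function('o')(g) = -1 (Function('o')(g) = Mul(Mul(-1, g), Pow(g, -1)) = -1)
Function('v')(j, l) = Add(2, Mul(-6, j, l)) (Function('v')(j, l) = Add(2, Mul(j, Mul(l, Add(-5, -1)))) = Add(2, Mul(j, Mul(l, -6))) = Add(2, Mul(j, Mul(-6, l))) = Add(2, Mul(-6, j, l)))
Mul(Add(Function('v')(-21, -3), 443), Add(322, W)) = Mul(Add(Add(2, Mul(-6, -21, -3)), 443), Add(322, -288)) = Mul(Add(Add(2, -378), 443), 34) = Mul(Add(-376, 443), 34) = Mul(67, 34) = 2278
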